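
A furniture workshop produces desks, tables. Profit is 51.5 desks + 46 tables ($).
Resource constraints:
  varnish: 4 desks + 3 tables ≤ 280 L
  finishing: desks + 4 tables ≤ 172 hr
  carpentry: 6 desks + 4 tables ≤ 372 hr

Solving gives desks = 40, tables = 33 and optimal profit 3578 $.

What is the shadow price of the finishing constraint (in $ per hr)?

At the optimum: varnish uses 259 of 280 (slack = 21); finishing uses 172 of 172 (binding); carpentry uses 372 of 372 (binding).
Slack constraints have shadow price 0 (complementary slackness).
Dual feasibility on the basic columns requires 1·y_finishing + 6·y_carpentry = 51.5, 4·y_finishing + 4·y_carpentry = 46.
This yields shadow prices y_finishing = 3.5, y_carpentry = 8.
Shadow price of finishing = 3.5.

3.5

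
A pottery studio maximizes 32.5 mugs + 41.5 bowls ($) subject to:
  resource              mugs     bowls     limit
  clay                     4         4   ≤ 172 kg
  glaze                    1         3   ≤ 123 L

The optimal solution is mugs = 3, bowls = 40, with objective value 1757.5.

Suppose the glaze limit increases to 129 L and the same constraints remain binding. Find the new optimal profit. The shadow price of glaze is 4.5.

Δb = 6, so new z* = 1757.5 + (4.5)·(6) = 1757.5 + 27 = 1784.5.

1784.5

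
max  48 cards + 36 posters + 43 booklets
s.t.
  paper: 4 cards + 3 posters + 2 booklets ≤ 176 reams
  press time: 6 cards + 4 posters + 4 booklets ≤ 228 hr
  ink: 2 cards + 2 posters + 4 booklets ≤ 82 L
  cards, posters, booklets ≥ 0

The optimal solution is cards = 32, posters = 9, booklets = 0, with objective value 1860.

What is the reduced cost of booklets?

-5

At the optimum: paper uses 155 of 176 (slack = 21); press time uses 228 of 228 (binding); ink uses 82 of 82 (binding).
Since paper is not tight, its dual is 0.
Dual feasibility on the basic columns requires 6·y_press time + 2·y_ink = 48, 4·y_press time + 2·y_ink = 36.
Solving: y_press time = 6, y_ink = 6.
Reduced cost of booklets: c₃ − yᵀa₃ = 43 − (6·4 + 6·4) = 43 − 48 = -5.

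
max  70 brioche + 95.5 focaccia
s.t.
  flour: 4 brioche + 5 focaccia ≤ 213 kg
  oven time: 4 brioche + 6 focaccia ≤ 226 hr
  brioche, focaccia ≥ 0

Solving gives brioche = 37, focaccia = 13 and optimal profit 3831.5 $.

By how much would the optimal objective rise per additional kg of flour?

9.5

At the optimum: flour uses 213 of 213 (binding); oven time uses 226 of 226 (binding).
From A_Bᵀ y = c: 4·y_flour + 4·y_oven time = 70; 5·y_flour + 6·y_oven time = 95.5.
→ y_flour = 9.5 and y_oven time = 8.
Shadow price of flour = 9.5.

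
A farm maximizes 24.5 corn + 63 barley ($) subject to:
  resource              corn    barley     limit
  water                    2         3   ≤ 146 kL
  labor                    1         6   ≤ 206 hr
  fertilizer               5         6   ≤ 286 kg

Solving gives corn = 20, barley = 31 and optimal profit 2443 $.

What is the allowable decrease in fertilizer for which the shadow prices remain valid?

80

Binding constraints: labor, fertilizer. The basis is B = [[1,6],[5,6]] with det -24.
Per unit decrease in fertilizer, x* moves by d = (-0.25, 0.0417).
The basis stays optimal until corn reaches 0; allowable decrease = 80 kg.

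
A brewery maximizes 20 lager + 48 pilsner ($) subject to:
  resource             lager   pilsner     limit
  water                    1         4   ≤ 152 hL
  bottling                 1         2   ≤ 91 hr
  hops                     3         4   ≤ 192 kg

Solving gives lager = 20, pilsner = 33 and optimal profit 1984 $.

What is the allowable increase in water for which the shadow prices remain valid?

Binding constraints: water, hops. The basis is B = [[1,4],[3,4]] with det -8.
Per unit increase in water, x* moves by d = (-0.5, 0.375).
The basis stays optimal until bottling becomes binding; allowable increase = 20 hL.

20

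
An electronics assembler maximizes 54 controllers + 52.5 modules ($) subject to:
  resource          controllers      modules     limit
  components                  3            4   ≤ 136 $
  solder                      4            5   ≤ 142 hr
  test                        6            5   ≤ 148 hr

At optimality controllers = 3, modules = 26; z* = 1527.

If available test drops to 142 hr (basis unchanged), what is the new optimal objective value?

At the optimum: components uses 113 of 136 (slack = 23); solder uses 142 of 142 (binding); test uses 148 of 148 (binding).
Slack constraints have shadow price 0 (complementary slackness).
From A_Bᵀ y = c: 4·y_solder + 6·y_test = 54; 5·y_solder + 5·y_test = 52.5.
This yields shadow prices y_solder = 4.5, y_test = 6.
Δz = y_test·Δb = 6 × (-6) = -36, so new z* = 1527 − 36 = 1491.

1491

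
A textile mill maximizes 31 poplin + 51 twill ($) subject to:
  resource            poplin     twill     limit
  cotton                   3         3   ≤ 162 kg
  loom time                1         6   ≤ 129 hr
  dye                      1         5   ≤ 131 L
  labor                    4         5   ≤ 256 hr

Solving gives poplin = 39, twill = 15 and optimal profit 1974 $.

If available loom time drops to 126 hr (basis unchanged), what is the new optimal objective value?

1962

Binding: cotton and loom time. Non-binding: dye (17 unused), labor (25 unused).
By complementary slackness, y = 0 for the non-binding constraints.
The binding rows give the dual system: 3·y_cotton + 1·y_loom time = 31 and 3·y_cotton + 6·y_loom time = 51.
This yields shadow prices y_cotton = 9, y_loom time = 4.
Δz = y_loom time·Δb = 4 × (-3) = -12, so new z* = 1974 − 12 = 1962.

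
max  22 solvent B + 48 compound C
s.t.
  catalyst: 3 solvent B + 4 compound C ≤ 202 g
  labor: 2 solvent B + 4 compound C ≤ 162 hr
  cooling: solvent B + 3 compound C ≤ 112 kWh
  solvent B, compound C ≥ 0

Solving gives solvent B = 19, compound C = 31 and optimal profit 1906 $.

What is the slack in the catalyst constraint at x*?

21

catalyst used = 3·19 + 4·31 = 181; slack = 202 − 181 = 21.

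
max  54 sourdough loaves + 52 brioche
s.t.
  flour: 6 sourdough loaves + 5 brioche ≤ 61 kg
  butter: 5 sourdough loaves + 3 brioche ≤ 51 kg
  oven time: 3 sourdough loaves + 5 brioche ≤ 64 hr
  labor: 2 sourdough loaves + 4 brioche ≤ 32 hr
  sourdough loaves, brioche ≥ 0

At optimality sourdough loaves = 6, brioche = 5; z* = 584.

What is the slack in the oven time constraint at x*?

21

oven time used = 3·6 + 5·5 = 43; slack = 64 − 43 = 21.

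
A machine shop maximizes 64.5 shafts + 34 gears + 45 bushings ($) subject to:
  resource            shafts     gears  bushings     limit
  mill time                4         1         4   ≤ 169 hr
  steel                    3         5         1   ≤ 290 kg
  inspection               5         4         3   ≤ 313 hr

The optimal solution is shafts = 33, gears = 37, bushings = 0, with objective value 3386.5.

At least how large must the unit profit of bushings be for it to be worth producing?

Check each constraint at x*: mill time 169/169 (tight); steel 284/290 (slack 6); inspection 313/313 (tight).
Slack constraints have shadow price 0 (complementary slackness).
Dual feasibility on the basic columns requires 4·y_mill time + 5·y_inspection = 64.5, 1·y_mill time + 4·y_inspection = 34.
This yields shadow prices y_mill time = 8, y_inspection = 6.5.
bushings enters the basis when its profit ≥ yᵀa₃ = 8·4 + 6.5·3 = 51.5.

51.5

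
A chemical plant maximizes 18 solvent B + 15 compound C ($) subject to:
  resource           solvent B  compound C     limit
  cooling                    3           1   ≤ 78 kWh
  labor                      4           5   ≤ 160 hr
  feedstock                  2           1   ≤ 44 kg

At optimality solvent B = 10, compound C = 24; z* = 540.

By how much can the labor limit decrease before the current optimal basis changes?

Binding constraints: labor, feedstock. The basis is B = [[4,5],[2,1]] with det -6.
Per unit decrease in labor, x* moves by d = (0.1667, -0.3333).
The basis stays optimal until compound C reaches 0; allowable decrease = 72 hr.

72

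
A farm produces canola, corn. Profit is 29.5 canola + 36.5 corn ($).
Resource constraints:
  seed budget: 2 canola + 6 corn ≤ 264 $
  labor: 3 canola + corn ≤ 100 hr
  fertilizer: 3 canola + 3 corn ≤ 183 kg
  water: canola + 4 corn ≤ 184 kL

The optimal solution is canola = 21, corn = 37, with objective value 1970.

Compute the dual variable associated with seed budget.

5

Binding: seed budget and labor. Non-binding: fertilizer (9 unused), water (15 unused).
By complementary slackness, y = 0 for the non-binding constraints.
Dual feasibility on the basic columns requires 2·y_seed budget + 3·y_labor = 29.5, 6·y_seed budget + 1·y_labor = 36.5.
This yields shadow prices y_seed budget = 5, y_labor = 6.5.
Shadow price of seed budget = 5.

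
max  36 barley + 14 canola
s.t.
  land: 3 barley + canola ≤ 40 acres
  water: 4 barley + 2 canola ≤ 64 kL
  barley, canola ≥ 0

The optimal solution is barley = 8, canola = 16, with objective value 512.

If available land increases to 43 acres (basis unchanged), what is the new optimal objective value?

Check each constraint at x*: land 40/40 (tight); water 64/64 (tight).
The binding rows give the dual system: 3·y_land + 4·y_water = 36 and 1·y_land + 2·y_water = 14.
Solving: y_land = 8, y_water = 3.
Δz = y_land·Δb = 8 × (3) = 24, so new z* = 512 + 24 = 536.

536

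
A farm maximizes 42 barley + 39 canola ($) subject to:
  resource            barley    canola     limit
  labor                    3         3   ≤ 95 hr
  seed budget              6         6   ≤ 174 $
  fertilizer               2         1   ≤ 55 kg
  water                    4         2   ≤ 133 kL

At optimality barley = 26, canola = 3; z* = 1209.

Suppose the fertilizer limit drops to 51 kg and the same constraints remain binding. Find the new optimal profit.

At the optimum: labor uses 87 of 95 (slack = 8); seed budget uses 174 of 174 (binding); fertilizer uses 55 of 55 (binding); water uses 110 of 133 (slack = 23).
Slack constraints have shadow price 0 (complementary slackness).
The binding rows give the dual system: 6·y_seed budget + 2·y_fertilizer = 42 and 6·y_seed budget + 1·y_fertilizer = 39.
This yields shadow prices y_seed budget = 6, y_fertilizer = 3.
Δz = y_fertilizer·Δb = 3 × (-4) = -12, so new z* = 1209 − 12 = 1197.

1197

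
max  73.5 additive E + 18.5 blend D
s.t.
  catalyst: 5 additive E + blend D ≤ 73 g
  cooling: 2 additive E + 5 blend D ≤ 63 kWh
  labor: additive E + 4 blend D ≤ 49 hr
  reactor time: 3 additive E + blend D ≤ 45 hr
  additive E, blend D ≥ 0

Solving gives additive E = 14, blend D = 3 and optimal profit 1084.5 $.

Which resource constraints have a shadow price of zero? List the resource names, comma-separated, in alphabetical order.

catalyst: 73/73 (binding)
cooling: 43/63 (slack 20)
labor: 26/49 (slack 23)
reactor time: 45/45 (binding)
By complementary slackness, a constraint with positive slack has shadow price 0 → cooling, labor.

cooling, labor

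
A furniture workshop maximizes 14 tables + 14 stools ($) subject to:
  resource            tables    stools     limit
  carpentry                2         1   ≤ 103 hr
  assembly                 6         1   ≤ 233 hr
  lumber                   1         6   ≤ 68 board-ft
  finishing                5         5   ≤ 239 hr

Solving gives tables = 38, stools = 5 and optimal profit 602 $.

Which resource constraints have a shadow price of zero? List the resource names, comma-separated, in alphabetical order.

carpentry: 81/103 (slack 22)
assembly: 233/233 (binding)
lumber: 68/68 (binding)
finishing: 215/239 (slack 24)
By complementary slackness, a constraint with positive slack has shadow price 0 → carpentry, finishing.

carpentry, finishing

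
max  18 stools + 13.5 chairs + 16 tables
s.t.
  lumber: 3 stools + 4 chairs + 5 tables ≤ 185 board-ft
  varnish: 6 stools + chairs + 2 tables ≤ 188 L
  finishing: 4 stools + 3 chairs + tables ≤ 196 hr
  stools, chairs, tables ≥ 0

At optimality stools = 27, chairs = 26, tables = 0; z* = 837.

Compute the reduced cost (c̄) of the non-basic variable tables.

At the optimum: lumber uses 185 of 185 (binding); varnish uses 188 of 188 (binding); finishing uses 186 of 196 (slack = 10).
Since finishing is not tight, its dual is 0.
Dual feasibility on the basic columns requires 3·y_lumber + 6·y_varnish = 18, 4·y_lumber + 1·y_varnish = 13.5.
→ y_lumber = 3 and y_varnish = 1.5.
Reduced cost of tables: c₃ − yᵀa₃ = 16 − (3·5 + 1.5·2) = 16 − 18 = -2.

-2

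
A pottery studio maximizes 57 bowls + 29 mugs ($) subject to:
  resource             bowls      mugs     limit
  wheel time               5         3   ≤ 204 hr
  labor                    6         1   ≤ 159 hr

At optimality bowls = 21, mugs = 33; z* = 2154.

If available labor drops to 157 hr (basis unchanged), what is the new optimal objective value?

At the optimum: wheel time uses 204 of 204 (binding); labor uses 159 of 159 (binding).
Dual feasibility on the basic columns requires 5·y_wheel time + 6·y_labor = 57, 3·y_wheel time + 1·y_labor = 29.
This yields shadow prices y_wheel time = 9, y_labor = 2.
Δz = y_labor·Δb = 2 × (-2) = -4, so new z* = 2154 − 4 = 2150.

2150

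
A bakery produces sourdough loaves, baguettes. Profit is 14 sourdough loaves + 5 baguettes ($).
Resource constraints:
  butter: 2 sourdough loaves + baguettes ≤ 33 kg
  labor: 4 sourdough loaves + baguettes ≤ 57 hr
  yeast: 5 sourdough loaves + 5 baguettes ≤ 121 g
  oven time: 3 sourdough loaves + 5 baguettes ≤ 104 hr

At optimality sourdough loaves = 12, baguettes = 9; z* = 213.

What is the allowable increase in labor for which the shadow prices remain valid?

9

Binding constraints: butter, labor. The basis is B = [[2,1],[4,1]] with det -2.
Per unit increase in labor, x* moves by d = (0.5, -1).
The basis stays optimal until baguettes reaches 0; allowable increase = 9 hr.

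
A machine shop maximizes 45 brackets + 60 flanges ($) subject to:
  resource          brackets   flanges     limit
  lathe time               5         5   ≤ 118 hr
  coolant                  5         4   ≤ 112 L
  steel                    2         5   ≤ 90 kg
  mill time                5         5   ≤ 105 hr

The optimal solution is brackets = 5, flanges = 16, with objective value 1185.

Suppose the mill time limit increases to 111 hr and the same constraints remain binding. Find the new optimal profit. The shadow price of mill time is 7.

1227

Δb = 6, so new z* = 1185 + (7)·(6) = 1185 + 42 = 1227.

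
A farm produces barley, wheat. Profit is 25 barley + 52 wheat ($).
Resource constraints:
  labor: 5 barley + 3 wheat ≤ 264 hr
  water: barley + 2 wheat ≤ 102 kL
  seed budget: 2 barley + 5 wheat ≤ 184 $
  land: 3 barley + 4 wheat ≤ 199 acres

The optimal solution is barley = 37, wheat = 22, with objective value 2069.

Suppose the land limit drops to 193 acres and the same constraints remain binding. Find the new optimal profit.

2051

Check each constraint at x*: labor 251/264 (slack 13); water 81/102 (slack 21); seed budget 184/184 (tight); land 199/199 (tight).
Slack constraints have shadow price 0 (complementary slackness).
The binding rows give the dual system: 2·y_seed budget + 3·y_land = 25 and 5·y_seed budget + 4·y_land = 52.
This yields shadow prices y_seed budget = 8, y_land = 3.
Δz = y_land·Δb = 3 × (-6) = -18, so new z* = 2069 − 18 = 2051.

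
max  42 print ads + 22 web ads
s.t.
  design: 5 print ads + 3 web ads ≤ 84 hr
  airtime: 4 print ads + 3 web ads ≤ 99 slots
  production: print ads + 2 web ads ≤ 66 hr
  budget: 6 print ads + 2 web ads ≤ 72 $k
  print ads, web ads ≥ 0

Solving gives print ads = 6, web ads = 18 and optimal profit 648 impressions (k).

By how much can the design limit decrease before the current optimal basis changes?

24

Binding constraints: design, budget. The basis is B = [[5,3],[6,2]] with det -8.
Per unit decrease in design, x* moves by d = (0.25, -0.75).
The basis stays optimal until web ads reaches 0; allowable decrease = 24 hr.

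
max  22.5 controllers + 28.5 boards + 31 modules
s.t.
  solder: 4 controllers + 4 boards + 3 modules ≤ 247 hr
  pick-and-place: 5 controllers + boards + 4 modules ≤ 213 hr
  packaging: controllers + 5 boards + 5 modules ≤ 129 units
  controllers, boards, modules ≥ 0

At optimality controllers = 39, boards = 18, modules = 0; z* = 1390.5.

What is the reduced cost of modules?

-8

Check each constraint at x*: solder 228/247 (slack 19); pick-and-place 213/213 (tight); packaging 129/129 (tight).
Slack constraints have shadow price 0 (complementary slackness).
Dual feasibility on the basic columns requires 5·y_pick-and-place + 1·y_packaging = 22.5, 1·y_pick-and-place + 5·y_packaging = 28.5.
Solving: y_pick-and-place = 3.5, y_packaging = 5.
Reduced cost of modules: c₃ − yᵀa₃ = 31 − (3.5·4 + 5·5) = 31 − 39 = -8.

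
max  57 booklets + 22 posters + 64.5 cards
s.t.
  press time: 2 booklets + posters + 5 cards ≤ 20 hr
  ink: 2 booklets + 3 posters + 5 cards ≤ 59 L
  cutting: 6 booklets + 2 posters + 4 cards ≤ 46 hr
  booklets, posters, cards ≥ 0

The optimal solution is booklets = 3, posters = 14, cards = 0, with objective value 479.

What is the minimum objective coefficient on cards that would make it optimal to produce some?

71

Binding: press time and cutting. Non-binding: ink (11 unused).
By complementary slackness, y = 0 for the non-binding constraint.
The binding rows give the dual system: 2·y_press time + 6·y_cutting = 57 and 1·y_press time + 2·y_cutting = 22.
Solving: y_press time = 9, y_cutting = 6.5.
cards enters the basis when its profit ≥ yᵀa₃ = 9·5 + 6.5·4 = 71.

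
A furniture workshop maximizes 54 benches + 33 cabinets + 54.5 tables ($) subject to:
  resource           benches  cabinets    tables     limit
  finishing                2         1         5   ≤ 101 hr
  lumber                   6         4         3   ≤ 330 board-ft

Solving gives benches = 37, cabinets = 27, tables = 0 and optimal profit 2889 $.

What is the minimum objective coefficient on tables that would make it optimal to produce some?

Check each constraint at x*: finishing 101/101 (tight); lumber 330/330 (tight).
From A_Bᵀ y = c: 2·y_finishing + 6·y_lumber = 54; 1·y_finishing + 4·y_lumber = 33.
→ y_finishing = 9 and y_lumber = 6.
tables enters the basis when its profit ≥ yᵀa₃ = 9·5 + 6·3 = 63.

63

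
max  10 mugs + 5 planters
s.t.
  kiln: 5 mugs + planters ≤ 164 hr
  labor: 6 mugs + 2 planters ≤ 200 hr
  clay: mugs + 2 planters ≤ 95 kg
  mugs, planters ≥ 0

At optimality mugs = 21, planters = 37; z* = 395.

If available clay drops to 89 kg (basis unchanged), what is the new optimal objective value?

Check each constraint at x*: kiln 142/164 (slack 22); labor 200/200 (tight); clay 95/95 (tight).
By complementary slackness, y = 0 for the non-binding constraint.
The binding rows give the dual system: 6·y_labor + 1·y_clay = 10 and 2·y_labor + 2·y_clay = 5.
Solving: y_labor = 1.5, y_clay = 1.
Δz = y_clay·Δb = 1 × (-6) = -6, so new z* = 395 − 6 = 389.

389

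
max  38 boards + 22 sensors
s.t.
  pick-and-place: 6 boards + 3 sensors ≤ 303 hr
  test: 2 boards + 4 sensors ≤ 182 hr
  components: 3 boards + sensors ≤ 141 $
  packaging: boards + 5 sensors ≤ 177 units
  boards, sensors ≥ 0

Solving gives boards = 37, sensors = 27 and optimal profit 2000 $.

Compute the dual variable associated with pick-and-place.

6

Binding: pick-and-place and test. Non-binding: components (3 unused), packaging (5 unused).
Slack constraints have shadow price 0 (complementary slackness).
The binding rows give the dual system: 6·y_pick-and-place + 2·y_test = 38 and 3·y_pick-and-place + 4·y_test = 22.
Solving: y_pick-and-place = 6, y_test = 1.
Shadow price of pick-and-place = 6.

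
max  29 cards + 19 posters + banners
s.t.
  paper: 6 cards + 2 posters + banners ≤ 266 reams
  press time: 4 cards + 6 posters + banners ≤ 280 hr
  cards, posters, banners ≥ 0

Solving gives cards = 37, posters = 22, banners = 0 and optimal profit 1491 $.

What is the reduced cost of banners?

-4.5

Both paper and press time are binding at x*.
The binding rows give the dual system: 6·y_paper + 4·y_press time = 29 and 2·y_paper + 6·y_press time = 19.
Solving: y_paper = 3.5, y_press time = 2.
Reduced cost of banners: c₃ − yᵀa₃ = 1 − (3.5·1 + 2·1) = 1 − 5.5 = -4.5.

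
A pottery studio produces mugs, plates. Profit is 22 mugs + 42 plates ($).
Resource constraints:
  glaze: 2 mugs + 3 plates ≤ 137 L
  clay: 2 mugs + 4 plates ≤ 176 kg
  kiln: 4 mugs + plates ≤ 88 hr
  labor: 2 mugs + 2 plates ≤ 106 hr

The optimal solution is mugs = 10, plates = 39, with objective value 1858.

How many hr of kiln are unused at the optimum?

9

kiln used = 4·10 + 1·39 = 79; slack = 88 − 79 = 9.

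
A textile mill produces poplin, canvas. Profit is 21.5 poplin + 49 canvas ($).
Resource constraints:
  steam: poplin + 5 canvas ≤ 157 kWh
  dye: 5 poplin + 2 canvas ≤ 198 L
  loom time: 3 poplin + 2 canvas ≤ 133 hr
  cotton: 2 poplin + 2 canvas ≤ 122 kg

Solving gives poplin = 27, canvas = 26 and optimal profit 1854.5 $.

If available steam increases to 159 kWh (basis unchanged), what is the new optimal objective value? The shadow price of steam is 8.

1870.5

Δb = 2, so new z* = 1854.5 + (8)·(2) = 1854.5 + 16 = 1870.5.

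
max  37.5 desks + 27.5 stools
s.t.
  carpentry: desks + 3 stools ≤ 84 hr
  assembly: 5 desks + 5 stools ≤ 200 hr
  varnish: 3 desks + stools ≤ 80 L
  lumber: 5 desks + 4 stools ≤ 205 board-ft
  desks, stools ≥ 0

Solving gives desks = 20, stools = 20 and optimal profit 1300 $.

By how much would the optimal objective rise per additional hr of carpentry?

At the optimum: carpentry uses 80 of 84 (slack = 4); assembly uses 200 of 200 (binding); varnish uses 80 of 80 (binding); lumber uses 180 of 205 (slack = 25).
Since carpentry, lumber are not tight, their duals are 0.
The binding rows give the dual system: 5·y_assembly + 3·y_varnish = 37.5 and 5·y_assembly + 1·y_varnish = 27.5.
This yields shadow prices y_assembly = 4.5, y_varnish = 5.
Shadow price of carpentry = 0.

0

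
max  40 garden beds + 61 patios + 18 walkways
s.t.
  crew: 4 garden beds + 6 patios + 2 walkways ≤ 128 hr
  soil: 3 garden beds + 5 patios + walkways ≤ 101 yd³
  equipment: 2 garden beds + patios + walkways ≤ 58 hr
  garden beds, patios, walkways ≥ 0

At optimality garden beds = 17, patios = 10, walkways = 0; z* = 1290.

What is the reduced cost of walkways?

At the optimum: crew uses 128 of 128 (binding); soil uses 101 of 101 (binding); equipment uses 44 of 58 (slack = 14).
By complementary slackness, y = 0 for the non-binding constraint.
From A_Bᵀ y = c: 4·y_crew + 3·y_soil = 40; 6·y_crew + 5·y_soil = 61.
Solving: y_crew = 8.5, y_soil = 2.
Reduced cost of walkways: c₃ − yᵀa₃ = 18 − (8.5·2 + 2·1) = 18 − 19 = -1.

-1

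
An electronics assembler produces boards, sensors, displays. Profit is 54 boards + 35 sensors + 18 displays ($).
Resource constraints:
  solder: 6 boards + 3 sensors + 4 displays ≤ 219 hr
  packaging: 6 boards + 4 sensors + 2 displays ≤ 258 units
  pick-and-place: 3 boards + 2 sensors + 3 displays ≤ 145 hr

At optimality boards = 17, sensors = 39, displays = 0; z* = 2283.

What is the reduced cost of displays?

-2

At the optimum: solder uses 219 of 219 (binding); packaging uses 258 of 258 (binding); pick-and-place uses 129 of 145 (slack = 16).
By complementary slackness, y = 0 for the non-binding constraint.
From A_Bᵀ y = c: 6·y_solder + 6·y_packaging = 54; 3·y_solder + 4·y_packaging = 35.
This yields shadow prices y_solder = 1, y_packaging = 8.
Reduced cost of displays: c₃ − yᵀa₃ = 18 − (1·4 + 8·2) = 18 − 20 = -2.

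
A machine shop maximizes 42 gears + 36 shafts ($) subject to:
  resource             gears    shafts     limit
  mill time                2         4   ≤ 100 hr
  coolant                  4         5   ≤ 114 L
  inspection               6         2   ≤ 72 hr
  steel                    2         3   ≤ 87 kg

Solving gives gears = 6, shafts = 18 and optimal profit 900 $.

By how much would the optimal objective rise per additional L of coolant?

Binding: coolant and inspection. Non-binding: mill time (16 unused), steel (21 unused).
Since mill time, steel are not tight, their duals are 0.
Dual feasibility on the basic columns requires 4·y_coolant + 6·y_inspection = 42, 5·y_coolant + 2·y_inspection = 36.
Solving: y_coolant = 6, y_inspection = 3.
Shadow price of coolant = 6.

6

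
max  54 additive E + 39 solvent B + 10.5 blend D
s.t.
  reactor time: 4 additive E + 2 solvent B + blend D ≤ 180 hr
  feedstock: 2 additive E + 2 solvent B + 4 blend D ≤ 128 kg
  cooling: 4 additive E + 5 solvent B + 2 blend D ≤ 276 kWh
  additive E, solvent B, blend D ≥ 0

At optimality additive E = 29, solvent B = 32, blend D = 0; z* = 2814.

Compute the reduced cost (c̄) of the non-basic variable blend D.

Binding: reactor time and cooling. Non-binding: feedstock (6 unused).
Slack constraints have shadow price 0 (complementary slackness).
The binding rows give the dual system: 4·y_reactor time + 4·y_cooling = 54 and 2·y_reactor time + 5·y_cooling = 39.
Solving: y_reactor time = 9.5, y_cooling = 4.
Reduced cost of blend D: c₃ − yᵀa₃ = 10.5 − (9.5·1 + 4·2) = 10.5 − 17.5 = -7.

-7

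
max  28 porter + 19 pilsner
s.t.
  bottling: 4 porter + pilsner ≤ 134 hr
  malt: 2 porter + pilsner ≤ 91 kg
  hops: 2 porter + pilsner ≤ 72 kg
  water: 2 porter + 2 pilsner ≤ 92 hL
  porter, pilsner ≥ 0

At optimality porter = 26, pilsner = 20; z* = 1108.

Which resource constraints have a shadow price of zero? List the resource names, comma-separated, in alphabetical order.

bottling: 124/134 (slack 10)
malt: 72/91 (slack 19)
hops: 72/72 (binding)
water: 92/92 (binding)
By complementary slackness, a constraint with positive slack has shadow price 0 → bottling, malt.

bottling, malt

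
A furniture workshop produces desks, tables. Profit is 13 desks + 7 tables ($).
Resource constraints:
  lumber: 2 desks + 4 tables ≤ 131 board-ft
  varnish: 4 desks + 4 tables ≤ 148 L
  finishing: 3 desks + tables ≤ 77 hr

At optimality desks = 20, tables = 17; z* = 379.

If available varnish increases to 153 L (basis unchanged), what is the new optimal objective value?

Check each constraint at x*: lumber 108/131 (slack 23); varnish 148/148 (tight); finishing 77/77 (tight).
Since lumber is not tight, its dual is 0.
Dual feasibility on the basic columns requires 4·y_varnish + 3·y_finishing = 13, 4·y_varnish + 1·y_finishing = 7.
→ y_varnish = 1 and y_finishing = 3.
Δz = y_varnish·Δb = 1 × (5) = 5, so new z* = 379 + 5 = 384.

384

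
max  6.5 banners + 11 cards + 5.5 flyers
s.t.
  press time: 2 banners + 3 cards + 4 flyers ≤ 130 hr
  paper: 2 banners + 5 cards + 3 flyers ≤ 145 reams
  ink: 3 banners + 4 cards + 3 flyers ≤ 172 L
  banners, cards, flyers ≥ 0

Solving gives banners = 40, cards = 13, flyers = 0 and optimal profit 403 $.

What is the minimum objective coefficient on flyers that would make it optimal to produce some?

Check each constraint at x*: press time 119/130 (slack 11); paper 145/145 (tight); ink 172/172 (tight).
By complementary slackness, y = 0 for the non-binding constraint.
The binding rows give the dual system: 2·y_paper + 3·y_ink = 6.5 and 5·y_paper + 4·y_ink = 11.
Solving: y_paper = 1, y_ink = 1.5.
flyers enters the basis when its profit ≥ yᵀa₃ = 1·3 + 1.5·3 = 7.5.

7.5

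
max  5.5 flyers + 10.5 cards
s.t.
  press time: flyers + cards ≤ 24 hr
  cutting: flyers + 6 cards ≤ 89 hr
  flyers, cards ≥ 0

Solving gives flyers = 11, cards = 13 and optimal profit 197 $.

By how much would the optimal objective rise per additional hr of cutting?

1

At the optimum: press time uses 24 of 24 (binding); cutting uses 89 of 89 (binding).
Dual feasibility on the basic columns requires 1·y_press time + 1·y_cutting = 5.5, 1·y_press time + 6·y_cutting = 10.5.
Solving: y_press time = 4.5, y_cutting = 1.
Shadow price of cutting = 1.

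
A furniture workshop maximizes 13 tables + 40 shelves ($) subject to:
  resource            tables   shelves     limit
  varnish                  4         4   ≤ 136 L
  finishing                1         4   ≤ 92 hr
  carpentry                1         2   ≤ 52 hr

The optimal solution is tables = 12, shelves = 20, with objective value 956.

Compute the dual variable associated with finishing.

Binding: finishing and carpentry. Non-binding: varnish (8 unused).
Since varnish is not tight, its dual is 0.
From A_Bᵀ y = c: 1·y_finishing + 1·y_carpentry = 13; 4·y_finishing + 2·y_carpentry = 40.
Solving: y_finishing = 7, y_carpentry = 6.
Shadow price of finishing = 7.

7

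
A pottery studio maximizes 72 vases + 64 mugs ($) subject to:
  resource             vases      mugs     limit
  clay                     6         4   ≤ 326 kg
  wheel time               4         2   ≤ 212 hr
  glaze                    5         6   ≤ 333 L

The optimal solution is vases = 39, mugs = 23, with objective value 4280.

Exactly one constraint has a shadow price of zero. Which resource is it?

clay: 326/326 (binding)
wheel time: 202/212 (slack 10)
glaze: 333/333 (binding)
By complementary slackness, a constraint with positive slack has shadow price 0 → wheel time.

wheel time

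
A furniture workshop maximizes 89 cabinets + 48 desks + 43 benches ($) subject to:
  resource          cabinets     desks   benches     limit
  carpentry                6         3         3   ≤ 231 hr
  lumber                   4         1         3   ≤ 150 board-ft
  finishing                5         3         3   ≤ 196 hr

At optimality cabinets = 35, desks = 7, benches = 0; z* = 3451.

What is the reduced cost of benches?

Binding: carpentry and finishing. Non-binding: lumber (3 unused).
Since lumber is not tight, its dual is 0.
The binding rows give the dual system: 6·y_carpentry + 5·y_finishing = 89 and 3·y_carpentry + 3·y_finishing = 48.
Solving: y_carpentry = 9, y_finishing = 7.
Reduced cost of benches: c₃ − yᵀa₃ = 43 − (9·3 + 7·3) = 43 − 48 = -5.

-5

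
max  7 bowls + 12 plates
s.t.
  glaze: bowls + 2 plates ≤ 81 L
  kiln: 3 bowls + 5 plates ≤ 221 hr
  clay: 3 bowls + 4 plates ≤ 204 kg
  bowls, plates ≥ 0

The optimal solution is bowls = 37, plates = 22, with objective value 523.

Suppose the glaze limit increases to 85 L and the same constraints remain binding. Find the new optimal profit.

527

Check each constraint at x*: glaze 81/81 (tight); kiln 221/221 (tight); clay 199/204 (slack 5).
Slack constraints have shadow price 0 (complementary slackness).
From A_Bᵀ y = c: 1·y_glaze + 3·y_kiln = 7; 2·y_glaze + 5·y_kiln = 12.
→ y_glaze = 1 and y_kiln = 2.
Δz = y_glaze·Δb = 1 × (4) = 4, so new z* = 523 + 4 = 527.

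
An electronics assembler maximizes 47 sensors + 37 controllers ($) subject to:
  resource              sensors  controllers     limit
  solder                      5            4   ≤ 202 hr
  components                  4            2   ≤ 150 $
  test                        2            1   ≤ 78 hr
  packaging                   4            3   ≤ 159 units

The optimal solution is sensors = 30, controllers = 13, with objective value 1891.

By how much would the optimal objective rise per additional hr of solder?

Check each constraint at x*: solder 202/202 (tight); components 146/150 (slack 4); test 73/78 (slack 5); packaging 159/159 (tight).
By complementary slackness, y = 0 for the non-binding constraints.
The binding rows give the dual system: 5·y_solder + 4·y_packaging = 47 and 4·y_solder + 3·y_packaging = 37.
This yields shadow prices y_solder = 7, y_packaging = 3.
Shadow price of solder = 7.

7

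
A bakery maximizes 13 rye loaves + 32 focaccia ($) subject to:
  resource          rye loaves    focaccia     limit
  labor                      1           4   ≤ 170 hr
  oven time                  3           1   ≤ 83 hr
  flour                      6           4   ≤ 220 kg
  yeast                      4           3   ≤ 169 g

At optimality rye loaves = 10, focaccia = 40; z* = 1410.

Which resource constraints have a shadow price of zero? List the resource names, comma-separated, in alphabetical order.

oven time, yeast

labor: 170/170 (binding)
oven time: 70/83 (slack 13)
flour: 220/220 (binding)
yeast: 160/169 (slack 9)
By complementary slackness, a constraint with positive slack has shadow price 0 → oven time, yeast.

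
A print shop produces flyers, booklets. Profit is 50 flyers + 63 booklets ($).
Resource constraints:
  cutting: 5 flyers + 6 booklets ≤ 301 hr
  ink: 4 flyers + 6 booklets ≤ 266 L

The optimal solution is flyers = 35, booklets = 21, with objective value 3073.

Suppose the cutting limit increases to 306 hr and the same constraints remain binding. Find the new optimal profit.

3113

Both cutting and ink are binding at x*.
Dual feasibility on the basic columns requires 5·y_cutting + 4·y_ink = 50, 6·y_cutting + 6·y_ink = 63.
→ y_cutting = 8 and y_ink = 2.5.
Δz = y_cutting·Δb = 8 × (5) = 40, so new z* = 3073 + 40 = 3113.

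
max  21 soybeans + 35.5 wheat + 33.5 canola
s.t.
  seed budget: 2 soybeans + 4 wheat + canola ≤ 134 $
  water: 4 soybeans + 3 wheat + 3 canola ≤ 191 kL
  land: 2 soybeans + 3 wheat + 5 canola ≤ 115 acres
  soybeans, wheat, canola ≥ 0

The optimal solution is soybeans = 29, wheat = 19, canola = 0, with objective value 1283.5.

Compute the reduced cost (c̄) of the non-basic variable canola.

-3

At the optimum: seed budget uses 134 of 134 (binding); water uses 173 of 191 (slack = 18); land uses 115 of 115 (binding).
Slack constraints have shadow price 0 (complementary slackness).
The binding rows give the dual system: 2·y_seed budget + 2·y_land = 21 and 4·y_seed budget + 3·y_land = 35.5.
Solving: y_seed budget = 4, y_land = 6.5.
Reduced cost of canola: c₃ − yᵀa₃ = 33.5 − (4·1 + 6.5·5) = 33.5 − 36.5 = -3.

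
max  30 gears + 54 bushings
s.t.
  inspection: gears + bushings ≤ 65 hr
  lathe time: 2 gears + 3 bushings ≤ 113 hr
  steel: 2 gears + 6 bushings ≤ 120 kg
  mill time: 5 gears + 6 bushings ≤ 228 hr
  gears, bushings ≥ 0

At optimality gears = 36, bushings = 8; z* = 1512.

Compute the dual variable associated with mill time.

4

At the optimum: inspection uses 44 of 65 (slack = 21); lathe time uses 96 of 113 (slack = 17); steel uses 120 of 120 (binding); mill time uses 228 of 228 (binding).
Since inspection, lathe time are not tight, their duals are 0.
From A_Bᵀ y = c: 2·y_steel + 5·y_mill time = 30; 6·y_steel + 6·y_mill time = 54.
This yields shadow prices y_steel = 5, y_mill time = 4.
Shadow price of mill time = 4.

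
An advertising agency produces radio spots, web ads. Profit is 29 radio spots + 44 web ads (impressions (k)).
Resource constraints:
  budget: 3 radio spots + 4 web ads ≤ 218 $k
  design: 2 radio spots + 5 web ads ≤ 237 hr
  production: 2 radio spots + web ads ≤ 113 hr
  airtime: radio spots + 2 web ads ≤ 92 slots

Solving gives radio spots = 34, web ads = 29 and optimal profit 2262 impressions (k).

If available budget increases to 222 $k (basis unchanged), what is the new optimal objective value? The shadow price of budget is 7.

2290

Δb = 4, so new z* = 2262 + (7)·(4) = 2262 + 28 = 2290.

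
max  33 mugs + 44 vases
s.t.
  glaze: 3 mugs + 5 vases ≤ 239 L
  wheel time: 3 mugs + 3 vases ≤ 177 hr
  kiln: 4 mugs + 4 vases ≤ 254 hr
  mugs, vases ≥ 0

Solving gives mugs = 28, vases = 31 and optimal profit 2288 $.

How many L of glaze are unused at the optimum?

0

glaze used = 3·28 + 5·31 = 239; slack = 239 − 239 = 0.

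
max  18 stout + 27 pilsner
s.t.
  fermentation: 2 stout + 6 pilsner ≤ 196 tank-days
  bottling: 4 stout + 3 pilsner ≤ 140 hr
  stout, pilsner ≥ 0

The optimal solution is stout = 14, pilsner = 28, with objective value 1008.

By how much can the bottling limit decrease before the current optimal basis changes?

42

Binding constraints: fermentation, bottling. The basis is B = [[2,6],[4,3]] with det -18.
Per unit decrease in bottling, x* moves by d = (-0.3333, 0.1111).
The basis stays optimal until stout reaches 0; allowable decrease = 42 hr.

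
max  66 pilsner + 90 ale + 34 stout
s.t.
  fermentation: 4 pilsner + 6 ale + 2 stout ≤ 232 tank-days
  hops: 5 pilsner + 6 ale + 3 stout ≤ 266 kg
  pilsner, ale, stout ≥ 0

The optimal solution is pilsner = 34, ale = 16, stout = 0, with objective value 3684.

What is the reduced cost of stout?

Both fermentation and hops are binding at x*.
From A_Bᵀ y = c: 4·y_fermentation + 5·y_hops = 66; 6·y_fermentation + 6·y_hops = 90.
→ y_fermentation = 9 and y_hops = 6.
Reduced cost of stout: c₃ − yᵀa₃ = 34 − (9·2 + 6·3) = 34 − 36 = -2.

-2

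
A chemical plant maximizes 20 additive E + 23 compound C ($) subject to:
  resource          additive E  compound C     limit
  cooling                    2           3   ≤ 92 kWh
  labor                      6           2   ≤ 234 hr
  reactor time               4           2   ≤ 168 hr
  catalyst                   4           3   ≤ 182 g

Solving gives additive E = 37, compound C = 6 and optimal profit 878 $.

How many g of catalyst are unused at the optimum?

catalyst used = 4·37 + 3·6 = 166; slack = 182 − 166 = 16.

16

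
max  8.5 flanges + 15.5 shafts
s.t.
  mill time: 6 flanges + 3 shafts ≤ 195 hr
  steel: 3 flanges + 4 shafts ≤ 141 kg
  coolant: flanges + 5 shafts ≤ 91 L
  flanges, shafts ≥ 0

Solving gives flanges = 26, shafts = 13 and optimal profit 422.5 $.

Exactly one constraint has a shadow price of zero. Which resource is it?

steel

mill time: 195/195 (binding)
steel: 130/141 (slack 11)
coolant: 91/91 (binding)
By complementary slackness, a constraint with positive slack has shadow price 0 → steel.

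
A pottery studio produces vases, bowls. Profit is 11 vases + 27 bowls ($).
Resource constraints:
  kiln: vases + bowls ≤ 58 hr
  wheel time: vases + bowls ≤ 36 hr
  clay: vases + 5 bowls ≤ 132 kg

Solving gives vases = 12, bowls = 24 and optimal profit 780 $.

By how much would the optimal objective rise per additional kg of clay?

4

Binding: wheel time and clay. Non-binding: kiln (22 unused).
Since kiln is not tight, its dual is 0.
Dual feasibility on the basic columns requires 1·y_wheel time + 1·y_clay = 11, 1·y_wheel time + 5·y_clay = 27.
Solving: y_wheel time = 7, y_clay = 4.
Shadow price of clay = 4.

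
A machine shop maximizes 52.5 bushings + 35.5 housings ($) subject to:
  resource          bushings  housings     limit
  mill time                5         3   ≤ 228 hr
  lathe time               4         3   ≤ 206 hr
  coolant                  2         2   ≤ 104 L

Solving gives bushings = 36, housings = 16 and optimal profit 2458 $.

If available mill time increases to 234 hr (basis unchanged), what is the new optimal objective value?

Check each constraint at x*: mill time 228/228 (tight); lathe time 192/206 (slack 14); coolant 104/104 (tight).
By complementary slackness, y = 0 for the non-binding constraint.
Dual feasibility on the basic columns requires 5·y_mill time + 2·y_coolant = 52.5, 3·y_mill time + 2·y_coolant = 35.5.
Solving: y_mill time = 8.5, y_coolant = 5.
Δz = y_mill time·Δb = 8.5 × (6) = 51, so new z* = 2458 + 51 = 2509.

2509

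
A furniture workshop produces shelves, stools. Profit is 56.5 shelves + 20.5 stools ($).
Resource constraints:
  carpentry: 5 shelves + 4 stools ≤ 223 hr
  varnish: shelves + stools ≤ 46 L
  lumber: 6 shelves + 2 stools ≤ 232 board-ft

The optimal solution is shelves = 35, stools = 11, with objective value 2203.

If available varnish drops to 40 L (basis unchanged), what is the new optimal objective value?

At the optimum: carpentry uses 219 of 223 (slack = 4); varnish uses 46 of 46 (binding); lumber uses 232 of 232 (binding).
Since carpentry is not tight, its dual is 0.
The binding rows give the dual system: 1·y_varnish + 6·y_lumber = 56.5 and 1·y_varnish + 2·y_lumber = 20.5.
This yields shadow prices y_varnish = 2.5, y_lumber = 9.
Δz = y_varnish·Δb = 2.5 × (-6) = -15, so new z* = 2203 − 15 = 2188.

2188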